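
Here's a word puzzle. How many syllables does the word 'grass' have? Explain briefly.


Break 'grass' into syllables: grass -> grass = 1 syllable

1 syllable


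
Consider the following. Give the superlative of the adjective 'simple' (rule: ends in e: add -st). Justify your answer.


Apply superlative formation (ends in e: add -st): 'simple' -> 'simplest'.

simplest


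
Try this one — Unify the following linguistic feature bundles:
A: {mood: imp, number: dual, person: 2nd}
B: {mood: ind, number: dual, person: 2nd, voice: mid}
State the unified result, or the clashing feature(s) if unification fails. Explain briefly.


Compare features:
mood: A=imp vs B=ind -> CLASH
number: A=dual vs B=dual -> unified: dual
person: A=2nd vs B=2nd -> unified: 2nd
voice: A=_ vs B=mid -> unified: mid
Clash detected on feature 'mood' (imp vs ind); unification fails.

CLASH on 'mood' (imp vs ind)


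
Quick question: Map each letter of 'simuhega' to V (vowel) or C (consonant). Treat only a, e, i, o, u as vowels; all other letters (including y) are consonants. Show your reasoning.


Letter mapping: s = C, i = V, m = C, u = V, h = C, e = V, g = C, a = V.

CVCVCVCV


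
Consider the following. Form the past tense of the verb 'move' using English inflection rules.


Apply rule: Add -d (word ends in -e). 'move' becomes 'moved'.

moved


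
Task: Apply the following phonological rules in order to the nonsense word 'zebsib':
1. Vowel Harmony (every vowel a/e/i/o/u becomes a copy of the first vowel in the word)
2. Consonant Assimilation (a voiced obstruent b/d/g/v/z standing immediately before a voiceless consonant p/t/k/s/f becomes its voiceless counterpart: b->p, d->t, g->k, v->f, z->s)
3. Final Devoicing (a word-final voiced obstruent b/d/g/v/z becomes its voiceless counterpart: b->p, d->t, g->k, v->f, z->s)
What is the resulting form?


Starting form: 'zebsib'
Rule 1: Vowel Harmony: all vowels become 'e' (matching first vowel). 'zebsib' -> 'zebseb'
Rule 2: Consonant Assimilation: voiced obstruent before voiceless consonant becomes voiceless ('bs' -> 'ps'). 'zebseb' -> 'zepseb'
Rule 3: Final Devoicing: word-final voiced obstruent 'b' becomes voiceless 'p'. 'zepseb' -> 'zepsep'
Final form: 'zepsep'

zepsep


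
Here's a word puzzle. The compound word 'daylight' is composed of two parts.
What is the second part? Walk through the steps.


Split 'daylight' into 'day' + 'light'. The second part is 'light'.

light


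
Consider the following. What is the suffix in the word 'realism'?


The word 'realism' = 'real' (root) + '-ism' (suffix). The suffix is '-ism'.

ism


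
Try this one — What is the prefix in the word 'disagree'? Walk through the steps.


The word 'disagree' = 'dis' (prefix) + 'agree' (root). The prefix is 'dis'.

dis


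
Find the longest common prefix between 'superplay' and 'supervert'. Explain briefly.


Compare from the start: 5 characters match: 'super'. Mismatch at position 6: 'p' vs 'v'.

super


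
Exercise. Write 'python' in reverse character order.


Reverse 'python' character by character: 'nohtyp'.

nohtyp


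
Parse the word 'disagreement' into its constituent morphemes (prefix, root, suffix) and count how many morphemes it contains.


Step 1: Identify prefix: 'dis' (meaning: not/apart)
Step 2: Identify root: 'agree'
Step 3: Identify suffix(es): 'ment'
Decomposition: dis- (prefix: not/apart) + agree (root) + -ment (suffix: action/result)
Total morphemes: 3

3 morphemes (dis- (prefix: not/apart) + agree (root) + -ment (suffix: action/result))


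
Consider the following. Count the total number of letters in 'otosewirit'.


Spell out 'otosewirit' and number each letter: o(1), t(2), o(3), s(4), e(5), w(6), i(7), r(8), i(9), t(10). Total: 10 letters.

10


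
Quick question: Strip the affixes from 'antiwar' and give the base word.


Remove prefix 'anti' from 'antiwar' to get root 'war'.

war


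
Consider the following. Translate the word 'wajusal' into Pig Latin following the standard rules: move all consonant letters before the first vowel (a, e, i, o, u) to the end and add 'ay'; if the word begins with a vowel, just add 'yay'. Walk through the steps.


'wajusal': move consonant cluster 'w' to end and add 'ay': 'ajusalway'.

ajusalway


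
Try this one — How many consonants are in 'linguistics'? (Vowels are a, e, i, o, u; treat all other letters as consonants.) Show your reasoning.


Consonants in 'linguistics': l, n, g, s, t, c, s = 7 consonants.

7


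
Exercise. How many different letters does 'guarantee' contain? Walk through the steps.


Unique letters in 'guarantee': {a, e, g, n, r, t, u} = 7 distinct letters.

7


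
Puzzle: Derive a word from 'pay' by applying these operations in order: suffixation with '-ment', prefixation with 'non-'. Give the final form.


Step 1: Add suffix '-ment' to 'pay' = 'payment'
Step 2: Add prefix 'non-' to 'payment' = 'nonpayment'

nonpayment


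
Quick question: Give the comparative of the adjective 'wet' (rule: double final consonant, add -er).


Apply comparative formation (double final consonant, add -er): 'wet' -> 'wetter'.

wetter


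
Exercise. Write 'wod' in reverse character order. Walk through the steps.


Reverse 'wod' character by character: 'dow'.

dow


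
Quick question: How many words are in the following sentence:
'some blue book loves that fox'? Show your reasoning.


Split into words: some | blue | book | loves | that | fox = 6 words.

6


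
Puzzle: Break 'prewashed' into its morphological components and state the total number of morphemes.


Step 1: Identify prefix: 'pre' (meaning: before)
Step 2: Identify root: 'wash'
Step 3: Identify suffix(es): 'ed'
Decomposition: pre- (prefix: before) + wash (root) + -ed (suffix: past)
Total morphemes: 3

3 morphemes (pre- (prefix: before) + wash (root) + -ed (suffix: past))


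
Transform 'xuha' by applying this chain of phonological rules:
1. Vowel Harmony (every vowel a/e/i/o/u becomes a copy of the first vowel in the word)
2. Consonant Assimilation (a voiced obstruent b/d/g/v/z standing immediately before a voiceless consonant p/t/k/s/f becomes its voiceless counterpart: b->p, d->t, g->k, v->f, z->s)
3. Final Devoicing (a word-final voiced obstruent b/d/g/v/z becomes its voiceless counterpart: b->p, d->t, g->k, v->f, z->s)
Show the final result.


Starting form: 'xuha'
Rule 1: Vowel Harmony: all vowels become 'u' (matching first vowel). 'xuha' -> 'xuhu'
Rule 2: Consonant Assimilation: no voiced obstruent (b/d/g/v/z) stands immediately before a voiceless consonant (p/t/k/s/f). No change.
Rule 3: Final Devoicing: the word ends in the vowel 'u', not a consonant. No change.
Final form: 'xuhu'

xuhu


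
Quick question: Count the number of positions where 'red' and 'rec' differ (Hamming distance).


Alignment:
Position 1: 'r' vs 'r' = match
Position 2: 'e' vs 'e' = match
Position 3: 'd' vs 'c' = DIFFER
Total differences: 1

1


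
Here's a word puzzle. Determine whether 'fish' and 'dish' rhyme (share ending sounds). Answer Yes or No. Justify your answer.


Rime (stressed vowel + following sounds) of 'fish': -ish = /ɪʃ/
Rime of 'dish': -ish = /ɪʃ/
/ɪʃ/ and /ɪʃ/ are the same ending sound, so the words rhyme.

Yes


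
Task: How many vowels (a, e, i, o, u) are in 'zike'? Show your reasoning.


Vowels in 'zike': i, e = 2 vowels.

2


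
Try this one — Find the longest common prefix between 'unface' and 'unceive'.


Compare from the start: 2 characters match: 'un'. Mismatch at position 3: 'f' vs 'c'.

un


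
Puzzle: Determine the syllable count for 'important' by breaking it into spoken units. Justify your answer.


Break 'important' into syllables: im-por-tant -> im | por | tant = 3 syllables

3 syllables


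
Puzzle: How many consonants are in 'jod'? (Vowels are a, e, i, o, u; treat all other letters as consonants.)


Consonants in 'jod': j, d = 2 consonants.

2


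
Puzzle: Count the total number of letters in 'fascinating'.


Spell out 'fascinating' and number each letter: f(1), a(2), s(3), c(4), i(5), n(6), a(7), t(8), i(9), n(10), g(11). Total: 11 letters.

11


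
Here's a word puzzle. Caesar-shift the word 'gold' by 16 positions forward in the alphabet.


Shift each letter by 16: g -> w, o -> e, l -> b, d -> t. Result: 'webt'.

webt


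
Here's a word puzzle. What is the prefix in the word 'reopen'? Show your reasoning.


The word 'reopen' = 're' (prefix) + 'open' (root). The prefix is 're'.

re


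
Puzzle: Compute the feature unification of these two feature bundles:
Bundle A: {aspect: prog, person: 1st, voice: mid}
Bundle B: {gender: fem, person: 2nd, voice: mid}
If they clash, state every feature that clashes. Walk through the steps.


Compare features:
aspect: A=prog vs B=_ -> unified: prog
gender: A=_ vs B=fem -> unified: fem
person: A=1st vs B=2nd -> CLASH
voice: A=mid vs B=mid -> unified: mid
Clash detected on feature 'person' (1st vs 2nd); unification fails.

CLASH on 'person' (1st vs 2nd)


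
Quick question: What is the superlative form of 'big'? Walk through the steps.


Apply superlative formation (double final consonant, add -est): 'big' -> 'biggest'.

biggest


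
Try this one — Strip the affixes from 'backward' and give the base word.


Remove suffix '-ward' from 'backward' to get root 'back'.

back


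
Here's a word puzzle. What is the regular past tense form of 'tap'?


Apply rule: Double final consonant and add -ed. 'tap' becomes 'tapped'.

tapped


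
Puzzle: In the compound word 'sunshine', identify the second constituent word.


Split 'sunshine' into 'sun' + 'shine'. The second part is 'shine'.

shine


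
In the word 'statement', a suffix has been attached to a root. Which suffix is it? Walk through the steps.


The word 'statement' = 'state' (root) + '-ment' (suffix). The suffix is '-ment'.

ment


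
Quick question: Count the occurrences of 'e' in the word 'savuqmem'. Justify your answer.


Letter 'e' in 'savuqmem': found at position(s) 7 = 1 occurrence(s).

1


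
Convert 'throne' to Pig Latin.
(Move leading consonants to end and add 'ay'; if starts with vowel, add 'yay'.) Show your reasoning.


'throne': move consonant cluster 'thr' to end and add 'ay': 'onethray'.

onethray


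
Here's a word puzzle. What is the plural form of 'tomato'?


Apply rule: Add -es (consonant + o). 'tomato' becomes 'tomatoes'.

tomatoes


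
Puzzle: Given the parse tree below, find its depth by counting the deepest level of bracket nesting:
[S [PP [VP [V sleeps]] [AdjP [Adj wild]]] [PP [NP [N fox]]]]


Count bracket nesting levels:
'[' at pos 0: depth = 1
'[' at pos 3: depth = 2
'[' at pos 7: depth = 3
'[' at pos 11: depth = 4
'[' at pos 23: depth = 3
'[' at pos 29: depth = 4
'[' at pos 42: depth = 2
'[' at pos 46: depth = 3
'[' at pos 50: depth = 4
Maximum depth reached: 4

4


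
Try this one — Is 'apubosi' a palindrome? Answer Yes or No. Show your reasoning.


Forward: 'apubosi'
Reversed: 'isobupa'
They differ.

No


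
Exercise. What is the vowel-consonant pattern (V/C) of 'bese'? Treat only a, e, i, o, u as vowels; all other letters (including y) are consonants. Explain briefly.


Letter mapping: b = C, e = V, s = C, e = V.

CVCV


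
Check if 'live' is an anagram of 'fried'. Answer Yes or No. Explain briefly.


Sorted letters of 'live': 'eilv'
Sorted letters of 'fried': 'defir'
They do not match.

No


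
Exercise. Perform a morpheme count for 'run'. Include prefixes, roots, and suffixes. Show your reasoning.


Decomposition: run (free morpheme) = 1 morpheme(s)

1 morphemes


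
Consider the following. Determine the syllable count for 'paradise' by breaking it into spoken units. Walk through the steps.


Break 'paradise' into syllables: par-a-dise -> par | a | dise = 3 syllables

3 syllables


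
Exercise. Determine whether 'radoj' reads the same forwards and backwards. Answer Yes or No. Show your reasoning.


Forward: 'radoj'
Reversed: 'jodar'
They differ.

No


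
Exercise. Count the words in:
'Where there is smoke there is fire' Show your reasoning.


Split into words: Where | there | is | smoke | there | is | fire = 7 words.

7


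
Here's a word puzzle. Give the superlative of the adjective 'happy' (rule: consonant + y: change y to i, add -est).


Apply superlative formation (consonant + y: change y to i, add -est): 'happy' -> 'happiest'.

happiest


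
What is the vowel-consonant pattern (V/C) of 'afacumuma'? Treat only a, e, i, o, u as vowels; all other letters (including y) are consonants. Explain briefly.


Letter mapping: a = V, f = C, a = V, c = C, u = V, m = C, u = V, m = C, a = V.

VCVCVCVCV


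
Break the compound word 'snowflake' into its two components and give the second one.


Split 'snowflake' into 'snow' + 'flake'. The second part is 'flake'.

flake


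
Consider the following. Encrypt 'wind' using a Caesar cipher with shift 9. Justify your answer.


Shift each letter by 9: w -> f, i -> r, n -> w, d -> m. Result: 'frwm'.

frwm


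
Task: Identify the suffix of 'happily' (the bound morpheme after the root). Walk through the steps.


The word 'happily' = 'happy' (root) + '-ly' (suffix). The suffix is '-ly'.

ly


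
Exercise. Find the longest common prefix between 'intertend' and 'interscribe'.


Compare from the start: 5 characters match: 'inter'. Mismatch at position 6: 't' vs 's'.

inter


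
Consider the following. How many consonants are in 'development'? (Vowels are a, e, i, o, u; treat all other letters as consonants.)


Consonants in 'development': d, v, l, p, m, n, t = 7 consonants.

7


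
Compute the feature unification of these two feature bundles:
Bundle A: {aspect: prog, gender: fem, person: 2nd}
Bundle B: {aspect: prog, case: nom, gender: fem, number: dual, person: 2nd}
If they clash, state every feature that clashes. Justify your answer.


Compare features:
aspect: A=prog vs B=prog -> unified: prog
case: A=_ vs B=nom -> unified: nom
gender: A=fem vs B=fem -> unified: fem
number: A=_ vs B=dual -> unified: dual
person: A=2nd vs B=2nd -> unified: 2nd
No clashes found.

Unified: {aspect: prog, case: nom, gender: fem, number: dual, person: 2nd}


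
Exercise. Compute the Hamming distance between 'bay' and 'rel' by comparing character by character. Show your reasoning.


Alignment:
Position 1: 'b' vs 'r' = DIFFER
Position 2: 'a' vs 'e' = DIFFER
Position 3: 'y' vs 'l' = DIFFER
Total differences: 3

3


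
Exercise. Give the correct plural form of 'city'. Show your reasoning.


Apply rule: Change -y to -ies (consonant + y). 'city' becomes 'cities'.

cities


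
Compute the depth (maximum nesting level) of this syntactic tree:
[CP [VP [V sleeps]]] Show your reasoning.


Count bracket nesting levels:
'[' at pos 0: depth = 1
'[' at pos 4: depth = 2
'[' at pos 8: depth = 3
Maximum depth reached: 3

3


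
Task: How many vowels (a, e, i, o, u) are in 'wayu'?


Vowels in 'wayu': a, u = 2 vowels.

2


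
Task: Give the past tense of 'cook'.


Apply rule: Add -ed. 'cook' becomes 'cooked'.

cooked


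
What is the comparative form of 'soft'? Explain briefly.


Apply comparative formation (add -er): 'soft' -> 'softer'.

softer


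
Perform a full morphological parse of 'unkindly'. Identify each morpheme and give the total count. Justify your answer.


Step 1: Identify prefix: 'un' (meaning: not/reverse)
Step 2: Identify root: 'kind'
Step 3: Identify suffix(es): 'ly'
Decomposition: un- (prefix: not/reverse) + kind (root) + -ly (suffix: in manner of)
Total morphemes: 3

3 morphemes (un- (prefix: not/reverse) + kind (root) + -ly (suffix: in manner of))


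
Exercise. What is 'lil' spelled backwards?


Reverse 'lil' character by character: 'lil'.

lil


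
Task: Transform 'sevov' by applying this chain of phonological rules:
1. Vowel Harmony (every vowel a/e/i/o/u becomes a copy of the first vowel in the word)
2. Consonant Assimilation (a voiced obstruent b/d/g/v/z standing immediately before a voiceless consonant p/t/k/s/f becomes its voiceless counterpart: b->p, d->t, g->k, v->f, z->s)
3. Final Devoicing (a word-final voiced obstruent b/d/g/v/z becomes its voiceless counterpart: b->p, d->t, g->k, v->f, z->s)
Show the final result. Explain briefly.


Starting form: 'sevov'
Rule 1: Vowel Harmony: all vowels become 'e' (matching first vowel). 'sevov' -> 'sevev'
Rule 2: Consonant Assimilation: no voiced obstruent (b/d/g/v/z) stands immediately before a voiceless consonant (p/t/k/s/f). No change.
Rule 3: Final Devoicing: word-final voiced obstruent 'v' becomes voiceless 'f'. 'sevev' -> 'sevef'
Final form: 'sevef'

sevef


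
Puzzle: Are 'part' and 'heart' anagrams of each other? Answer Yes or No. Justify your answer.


Sorted letters of 'part': 'aprt'
Sorted letters of 'heart': 'aehrt'
They do not match.

No


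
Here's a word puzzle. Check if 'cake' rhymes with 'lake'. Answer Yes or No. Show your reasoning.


Rime (stressed vowel + following sounds) of 'cake': -ake = /eɪk/
Rime of 'lake': -ake = /eɪk/
/eɪk/ and /eɪk/ are the same ending sound, so the words rhyme.

Yes


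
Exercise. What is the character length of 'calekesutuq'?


Spell out 'calekesutuq' and number each letter: c(1), a(2), l(3), e(4), k(5), e(6), s(7), u(8), t(9), u(10), q(11). Total: 11 letters.

11


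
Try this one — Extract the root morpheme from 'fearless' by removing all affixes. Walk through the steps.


Remove suffix '-less' from 'fearless' to get root 'fear'.

fear


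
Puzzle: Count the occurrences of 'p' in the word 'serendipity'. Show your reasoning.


Letter 'p' in 'serendipity': found at position(s) 8 = 1 occurrence(s).

1


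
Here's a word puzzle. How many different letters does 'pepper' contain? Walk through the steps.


Unique letters in 'pepper': {e, p, r} = 3 distinct letters.

3


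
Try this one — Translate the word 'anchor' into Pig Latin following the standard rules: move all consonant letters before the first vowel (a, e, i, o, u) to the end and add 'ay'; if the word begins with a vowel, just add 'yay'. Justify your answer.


'anchor' starts with a vowel, so add 'yay': 'anchoryay'.

anchoryay


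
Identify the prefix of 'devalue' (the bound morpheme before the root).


The word 'devalue' = 'de' (prefix) + 'value' (root). The prefix is 'de'.

de


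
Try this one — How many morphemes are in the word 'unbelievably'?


Decomposition: un- (prefix) + believe (root) + -able (suffix) + -ly (suffix) = 4 morpheme(s)

4 morphemes


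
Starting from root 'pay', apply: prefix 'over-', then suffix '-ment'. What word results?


Step 1: Add prefix 'over-' to 'pay' = 'overpay'
Step 2: Add suffix '-ment' to 'overpay' = 'overpayment'

overpayment


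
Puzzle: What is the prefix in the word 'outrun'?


The word 'outrun' = 'out' (prefix) + 'run' (root). The prefix is 'out'.

out


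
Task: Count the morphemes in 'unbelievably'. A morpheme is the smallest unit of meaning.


Decomposition: un- (prefix) + believe (root) + -able (suffix) + -ly (suffix) = 4 morpheme(s)

4 morphemes


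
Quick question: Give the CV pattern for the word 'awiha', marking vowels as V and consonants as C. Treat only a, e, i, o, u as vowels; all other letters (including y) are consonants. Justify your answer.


Letter mapping: a = V, w = C, i = V, h = C, a = V.

VCVCV


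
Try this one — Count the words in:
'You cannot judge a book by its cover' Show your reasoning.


Split into words: You | cannot | judge | a | book | by | its | cover = 8 words.

8


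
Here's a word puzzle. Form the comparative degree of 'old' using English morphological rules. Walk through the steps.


Apply comparative formation (add -er): 'old' -> 'older'.

older


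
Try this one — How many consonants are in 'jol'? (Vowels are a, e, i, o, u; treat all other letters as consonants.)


Consonants in 'jol': j, l = 2 consonants.

2


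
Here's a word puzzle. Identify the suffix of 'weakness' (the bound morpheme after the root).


The word 'weakness' = 'weak' (root) + '-ness' (suffix). The suffix is '-ness'.

ness


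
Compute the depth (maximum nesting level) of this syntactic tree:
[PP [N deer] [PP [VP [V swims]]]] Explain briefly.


Count bracket nesting levels:
'[' at pos 0: depth = 1
'[' at pos 4: depth = 2
'[' at pos 13: depth = 2
'[' at pos 17: depth = 3
'[' at pos 21: depth = 4
Maximum depth reached: 4

4


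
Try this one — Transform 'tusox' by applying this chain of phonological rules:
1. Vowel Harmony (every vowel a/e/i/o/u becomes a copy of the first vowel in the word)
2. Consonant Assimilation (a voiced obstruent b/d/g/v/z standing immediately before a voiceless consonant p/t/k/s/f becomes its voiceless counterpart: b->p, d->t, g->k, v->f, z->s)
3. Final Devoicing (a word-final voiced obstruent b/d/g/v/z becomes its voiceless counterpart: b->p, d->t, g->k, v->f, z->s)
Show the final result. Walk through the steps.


Starting form: 'tusox'
Rule 1: Vowel Harmony: all vowels become 'u' (matching first vowel). 'tusox' -> 'tusux'
Rule 2: Consonant Assimilation: no voiced obstruent (b/d/g/v/z) stands immediately before a voiceless consonant (p/t/k/s/f). No change.
Rule 3: Final Devoicing: final consonant 'x' is not one of the voiced obstruents b/d/g/v/z. No change.
Final form: 'tusux'

tusux


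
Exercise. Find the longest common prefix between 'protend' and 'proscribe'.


Compare from the start: 3 characters match: 'pro'. Mismatch at position 4: 't' vs 's'.

pro


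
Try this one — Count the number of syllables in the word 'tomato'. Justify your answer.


Break 'tomato' into syllables: to-ma-to -> to | ma | to = 3 syllables

3 syllables


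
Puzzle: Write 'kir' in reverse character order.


Reverse 'kir' character by character: 'rik'.

rik


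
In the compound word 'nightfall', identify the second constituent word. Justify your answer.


Split 'nightfall' into 'night' + 'fall'. The second part is 'fall'.

fall


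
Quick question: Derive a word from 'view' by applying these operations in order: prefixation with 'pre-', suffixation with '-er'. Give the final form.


Step 1: Add prefix 'pre-' to 'view' = 'preview'
Step 2: Add suffix '-er' to 'preview' = 'previewer'

previewer


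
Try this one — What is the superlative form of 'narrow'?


Apply superlative formation (add -est): 'narrow' -> 'narrowest'.

narrowest


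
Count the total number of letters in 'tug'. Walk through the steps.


Spell out 'tug' and number each letter: t(1), u(2), g(3). Total: 3 letters.

3


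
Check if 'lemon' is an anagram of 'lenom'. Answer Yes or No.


Sorted letters of 'lemon': 'elmno'
Sorted letters of 'lenom': 'elmno'
They match.

Yes


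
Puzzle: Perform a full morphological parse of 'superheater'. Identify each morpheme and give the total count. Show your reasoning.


Step 1: Identify prefix: 'super' (meaning: above)
Step 2: Identify root: 'heat'
Step 3: Identify suffix(es): 'er'
Decomposition: super- (prefix: above) + heat (root) + -er (suffix: one who)
Total morphemes: 3

3 morphemes (super- (prefix: above) + heat (root) + -er (suffix: one who))


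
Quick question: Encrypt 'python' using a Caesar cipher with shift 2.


Shift each letter by 2: p -> r, y -> a, t -> v, h -> j, o -> q, n -> p. Result: 'ravjqp'.

ravjqp


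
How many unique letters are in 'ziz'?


Unique letters in 'ziz': {i, z} = 2 distinct letters.

2


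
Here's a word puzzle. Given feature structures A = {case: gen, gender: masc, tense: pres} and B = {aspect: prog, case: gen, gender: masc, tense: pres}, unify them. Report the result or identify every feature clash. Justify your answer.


Compare features:
aspect: A=_ vs B=prog -> unified: prog
case: A=gen vs B=gen -> unified: gen
gender: A=masc vs B=masc -> unified: masc
tense: A=pres vs B=pres -> unified: pres
No clashes found.

Unified: {aspect: prog, case: gen, gender: masc, tense: pres}


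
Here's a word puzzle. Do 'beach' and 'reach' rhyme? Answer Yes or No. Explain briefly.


Rime (stressed vowel + following sounds) of 'beach': -each = /iːtʃ/
Rime of 'reach': -each = /iːtʃ/
/iːtʃ/ and /iːtʃ/ are the same ending sound, so the words rhyme.

Yes


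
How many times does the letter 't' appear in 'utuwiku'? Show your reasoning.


Letter 't' in 'utuwiku': found at position(s) 2 = 1 occurrence(s).

1


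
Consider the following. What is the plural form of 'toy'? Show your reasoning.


Apply rule: Add -s. 'toy' becomes 'toys'.

toys


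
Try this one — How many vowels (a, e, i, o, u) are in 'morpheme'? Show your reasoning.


Vowels in 'morpheme': o, e, e = 3 vowels.

3


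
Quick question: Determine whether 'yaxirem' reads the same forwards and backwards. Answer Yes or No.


Forward: 'yaxirem'
Reversed: 'merixay'
They differ.

No


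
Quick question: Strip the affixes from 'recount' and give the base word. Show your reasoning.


Remove prefix 're' from 'recount' to get root 'count'.

count


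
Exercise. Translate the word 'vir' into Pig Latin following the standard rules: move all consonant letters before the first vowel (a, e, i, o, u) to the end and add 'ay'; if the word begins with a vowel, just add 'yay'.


'vir': move consonant cluster 'v' to end and add 'ay': 'irvay'.

irvay


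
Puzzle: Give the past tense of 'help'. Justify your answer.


Apply rule: Add -ed. 'help' becomes 'helped'.

helped


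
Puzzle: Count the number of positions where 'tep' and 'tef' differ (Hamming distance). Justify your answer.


Alignment:
Position 1: 't' vs 't' = match
Position 2: 'e' vs 'e' = match
Position 3: 'p' vs 'f' = DIFFER
Total differences: 1

1


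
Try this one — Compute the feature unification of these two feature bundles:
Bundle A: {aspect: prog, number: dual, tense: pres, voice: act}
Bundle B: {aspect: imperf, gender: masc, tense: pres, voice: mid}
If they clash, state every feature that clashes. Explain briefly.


Compare features:
aspect: A=prog vs B=imperf -> CLASH
gender: A=_ vs B=masc -> unified: masc
number: A=dual vs B=_ -> unified: dual
tense: A=pres vs B=pres -> unified: pres
voice: A=act vs B=mid -> CLASH
Clashes detected on features 'aspect' (prog vs imperf) and 'voice' (act vs mid); unification fails.

CLASH on 'aspect' (prog vs imperf) and 'voice' (act vs mid)


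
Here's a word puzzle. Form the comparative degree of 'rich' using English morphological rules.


Apply comparative formation (add -er): 'rich' -> 'richer'.

richer


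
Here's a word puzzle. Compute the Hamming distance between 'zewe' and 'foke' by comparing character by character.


Alignment:
Position 1: 'z' vs 'f' = DIFFER
Position 2: 'e' vs 'o' = DIFFER
Position 3: 'w' vs 'k' = DIFFER
Position 4: 'e' vs 'e' = match
Total differences: 3

3


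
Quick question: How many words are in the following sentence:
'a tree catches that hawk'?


Split into words: a | tree | catches | that | hawk = 5 words.

5


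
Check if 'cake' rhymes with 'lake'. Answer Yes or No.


Rime (stressed vowel + following sounds) of 'cake': -ake = /eɪk/
Rime of 'lake': -ake = /eɪk/
/eɪk/ and /eɪk/ are the same ending sound, so the words rhyme.

Yes


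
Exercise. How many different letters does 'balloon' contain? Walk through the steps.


Unique letters in 'balloon': {a, b, l, n, o} = 5 distinct letters.

5


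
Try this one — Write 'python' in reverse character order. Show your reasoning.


Reverse 'python' character by character: 'nohtyp'.

nohtyp


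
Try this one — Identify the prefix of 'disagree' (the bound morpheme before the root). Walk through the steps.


The word 'disagree' = 'dis' (prefix) + 'agree' (root). The prefix is 'dis'.

dis


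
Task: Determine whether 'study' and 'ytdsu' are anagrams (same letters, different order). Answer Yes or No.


Sorted letters of 'study': 'dstuy'
Sorted letters of 'ytdsu': 'dstuy'
They match.

Yes


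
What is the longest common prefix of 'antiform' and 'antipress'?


Compare from the start: 4 characters match: 'anti'. Mismatch at position 5: 'f' vs 'p'.

anti


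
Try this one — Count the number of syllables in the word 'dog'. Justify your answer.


Break 'dog' into syllables: dog -> dog = 1 syllable

1 syllable


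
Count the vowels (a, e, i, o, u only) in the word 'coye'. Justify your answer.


Vowels in 'coye': o, e = 2 vowels.

2


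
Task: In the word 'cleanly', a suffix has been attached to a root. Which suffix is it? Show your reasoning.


The word 'cleanly' = 'clean' (root) + '-ly' (suffix). The suffix is '-ly'.

ly


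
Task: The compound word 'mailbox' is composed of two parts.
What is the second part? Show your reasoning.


Split 'mailbox' into 'mail' + 'box'. The second part is 'box'.

box


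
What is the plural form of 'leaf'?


Apply rule: Change -f to -ves. 'leaf' becomes 'leaves'.

leaves


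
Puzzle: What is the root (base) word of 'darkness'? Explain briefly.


Remove suffix '-ness' from 'darkness' to get root 'dark'.

dark


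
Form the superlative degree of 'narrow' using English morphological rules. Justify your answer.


Apply superlative formation (add -est): 'narrow' -> 'narrowest'.

narrowest


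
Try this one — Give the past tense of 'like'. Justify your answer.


Apply rule: Add -d (word ends in -e). 'like' becomes 'liked'.

liked


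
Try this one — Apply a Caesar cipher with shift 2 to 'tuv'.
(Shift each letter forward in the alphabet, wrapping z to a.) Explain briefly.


Shift each letter by 2: t -> v, u -> w, v -> x. Result: 'vwx'.

vwx


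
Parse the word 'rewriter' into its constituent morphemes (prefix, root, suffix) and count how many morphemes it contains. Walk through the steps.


Step 1: Identify prefix: 're' (meaning: again)
Step 2: Identify root: 'write'
Step 3: Identify suffix(es): 'er'
Decomposition: re- (prefix: again) + write (root) + -er (suffix: one who)
Total morphemes: 3

3 morphemes (re- (prefix: again) + write (root) + -er (suffix: one who))


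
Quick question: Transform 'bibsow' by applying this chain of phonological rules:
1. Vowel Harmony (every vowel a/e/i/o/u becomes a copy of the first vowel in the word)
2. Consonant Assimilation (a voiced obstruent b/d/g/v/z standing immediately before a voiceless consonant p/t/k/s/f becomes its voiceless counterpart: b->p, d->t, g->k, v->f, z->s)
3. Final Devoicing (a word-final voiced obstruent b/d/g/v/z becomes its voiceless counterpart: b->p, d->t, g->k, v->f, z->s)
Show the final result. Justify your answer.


Starting form: 'bibsow'
Rule 1: Vowel Harmony: all vowels become 'i' (matching first vowel). 'bibsow' -> 'bibsiw'
Rule 2: Consonant Assimilation: voiced obstruent before voiceless consonant becomes voiceless ('bs' -> 'ps'). 'bibsiw' -> 'bipsiw'
Rule 3: Final Devoicing: final consonant 'w' is not one of the voiced obstruents b/d/g/v/z. No change.
Final form: 'bipsiw'

bipsiw


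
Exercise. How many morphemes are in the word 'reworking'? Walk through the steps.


Decomposition: re- (prefix) + work (root) + -ing (suffix) = 3 morpheme(s)

3 morphemes


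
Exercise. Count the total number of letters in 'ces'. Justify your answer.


Spell out 'ces' and number each letter: c(1), e(2), s(3). Total: 3 letters.

3


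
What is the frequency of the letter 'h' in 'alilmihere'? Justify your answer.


Letter 'h' in 'alilmihere': found at position(s) 7 = 1 occurrence(s).

1


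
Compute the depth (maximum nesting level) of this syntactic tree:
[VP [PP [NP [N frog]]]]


Count bracket nesting levels:
'[' at pos 0: depth = 1
'[' at pos 4: depth = 2
'[' at pos 8: depth = 3
'[' at pos 12: depth = 4
Maximum depth reached: 4

4


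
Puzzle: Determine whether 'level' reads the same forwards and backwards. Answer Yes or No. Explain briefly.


Forward: 'level'
Reversed: 'level'
They are identical.

Yes


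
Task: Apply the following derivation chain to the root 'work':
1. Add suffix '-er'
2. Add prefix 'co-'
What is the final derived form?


Step 1: Add suffix '-er' to 'work' = 'worker'
Step 2: Add prefix 'co-' to 'worker' = 'coworker'

coworker


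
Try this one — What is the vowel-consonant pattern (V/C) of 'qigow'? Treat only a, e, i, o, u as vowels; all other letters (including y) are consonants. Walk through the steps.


Letter mapping: q = C, i = V, g = C, o = V, w = C.

CVCVC


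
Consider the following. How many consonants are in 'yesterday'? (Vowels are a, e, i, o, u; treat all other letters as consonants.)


Consonants in 'yesterday': y, s, t, r, d, y = 6 consonants.

6


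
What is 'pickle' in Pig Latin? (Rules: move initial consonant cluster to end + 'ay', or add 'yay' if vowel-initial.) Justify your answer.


'pickle': move consonant cluster 'p' to end and add 'ay': 'icklepay'.

icklepay


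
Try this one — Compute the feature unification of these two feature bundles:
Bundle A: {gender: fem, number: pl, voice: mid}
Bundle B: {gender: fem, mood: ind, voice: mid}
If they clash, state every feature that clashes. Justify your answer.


Compare features:
gender: A=fem vs B=fem -> unified: fem
mood: A=_ vs B=ind -> unified: ind
number: A=pl vs B=_ -> unified: pl
voice: A=mid vs B=mid -> unified: mid
No clashes found.

Unified: {gender: fem, mood: ind, number: pl, voice: mid}


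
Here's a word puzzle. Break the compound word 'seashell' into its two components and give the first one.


Split 'seashell' into 'sea' + 'shell'. The first part is 'sea'.

sea


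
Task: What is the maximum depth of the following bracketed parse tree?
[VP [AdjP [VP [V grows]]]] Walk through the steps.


Count bracket nesting levels:
'[' at pos 0: depth = 1
'[' at pos 4: depth = 2
'[' at pos 10: depth = 3
'[' at pos 14: depth = 4
Maximum depth reached: 4

4


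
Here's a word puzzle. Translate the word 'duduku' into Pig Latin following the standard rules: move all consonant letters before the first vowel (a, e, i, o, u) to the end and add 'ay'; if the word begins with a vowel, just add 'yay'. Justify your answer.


'duduku': move consonant cluster 'd' to end and add 'ay': 'udukuday'.

udukuday


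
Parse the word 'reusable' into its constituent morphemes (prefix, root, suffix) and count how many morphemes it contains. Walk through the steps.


Step 1: Identify prefix: 're' (meaning: again)
Step 2: Identify root: 'use'
Step 3: Identify suffix(es): 'able'
Decomposition: re- (prefix: again) + use (root) + -able (suffix: capable of)
Total morphemes: 3

3 morphemes (re- (prefix: again) + use (root) + -able (suffix: capable of))


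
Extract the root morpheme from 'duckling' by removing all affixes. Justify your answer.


Remove suffix '-ling' from 'duckling' to get root 'duck'.

duck


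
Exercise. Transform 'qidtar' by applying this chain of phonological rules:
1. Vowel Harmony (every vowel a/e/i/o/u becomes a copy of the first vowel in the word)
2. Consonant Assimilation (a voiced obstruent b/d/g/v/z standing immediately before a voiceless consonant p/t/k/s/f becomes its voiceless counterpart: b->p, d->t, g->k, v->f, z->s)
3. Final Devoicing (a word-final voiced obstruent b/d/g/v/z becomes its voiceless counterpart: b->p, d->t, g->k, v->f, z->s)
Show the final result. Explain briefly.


Starting form: 'qidtar'
Rule 1: Vowel Harmony: all vowels become 'i' (matching first vowel). 'qidtar' -> 'qidtir'
Rule 2: Consonant Assimilation: voiced obstruent before voiceless consonant becomes voiceless ('dt' -> 'tt'). 'qidtir' -> 'qittir'
Rule 3: Final Devoicing: final consonant 'r' is not one of the voiced obstruents b/d/g/v/z. No change.
Final form: 'qittir'

qittir


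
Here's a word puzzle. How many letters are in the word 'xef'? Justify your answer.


Spell out 'xef' and number each letter: x(1), e(2), f(3). Total: 3 letters.

3


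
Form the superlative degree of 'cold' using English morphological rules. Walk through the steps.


Apply superlative formation (add -est): 'cold' -> 'coldest'.

coldest


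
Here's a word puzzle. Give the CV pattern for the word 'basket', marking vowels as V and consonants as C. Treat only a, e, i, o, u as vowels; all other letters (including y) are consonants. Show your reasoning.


Letter mapping: b = C, a = V, s = C, k = C, e = V, t = C.

CVCCVC


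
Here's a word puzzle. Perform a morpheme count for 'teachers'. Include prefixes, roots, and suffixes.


Decomposition: teach (root) + -er (suffix) + -s (plural) = 3 morpheme(s)

3 morphemes


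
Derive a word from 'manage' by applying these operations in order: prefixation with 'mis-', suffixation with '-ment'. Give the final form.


Step 1: Add prefix 'mis-' to 'manage' = 'mismanage'
Step 2: Add suffix '-ment' to 'mismanage' = 'mismanagement'

mismanagement


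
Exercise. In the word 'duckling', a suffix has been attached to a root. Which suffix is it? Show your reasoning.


The word 'duckling' = 'duck' (root) + '-ling' (suffix). The suffix is '-ling'.

ling


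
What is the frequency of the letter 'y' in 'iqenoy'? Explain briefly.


Letter 'y' in 'iqenoy': found at position(s) 6 = 1 occurrence(s).

1


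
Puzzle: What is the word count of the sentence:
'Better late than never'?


Split into words: Better | late | than | never = 4 words.

4


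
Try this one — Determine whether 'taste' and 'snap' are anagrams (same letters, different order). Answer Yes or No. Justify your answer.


Sorted letters of 'taste': 'aestt'
Sorted letters of 'snap': 'anps'
They do not match.

No


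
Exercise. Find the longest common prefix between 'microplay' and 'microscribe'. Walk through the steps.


Compare from the start: 5 characters match: 'micro'. Mismatch at position 6: 'p' vs 's'.

micro


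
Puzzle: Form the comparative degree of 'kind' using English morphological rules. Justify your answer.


Apply comparative formation (add -er): 'kind' -> 'kinder'.

kinder


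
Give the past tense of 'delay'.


Apply rule: Add -ed. 'delay' becomes 'delayed'.

delayed


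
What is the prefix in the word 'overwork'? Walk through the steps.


The word 'overwork' = 'over' (prefix) + 'work' (root). The prefix is 'over'.

over


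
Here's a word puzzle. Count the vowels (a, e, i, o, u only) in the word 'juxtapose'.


Vowels in 'juxtapose': u, a, o, e = 4 vowels.

4


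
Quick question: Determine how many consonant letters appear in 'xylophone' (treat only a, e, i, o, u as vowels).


Consonants in 'xylophone': x, y, l, p, h, n = 6 consonants.

6


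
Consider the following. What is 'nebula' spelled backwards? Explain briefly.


Reverse 'nebula' character by character: 'aluben'.

aluben


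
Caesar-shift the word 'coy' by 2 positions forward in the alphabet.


Shift each letter by 2: c -> e, o -> q, y -> a. Result: 'eqa'.

eqa


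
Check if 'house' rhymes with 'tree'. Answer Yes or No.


Rime (stressed vowel + following sounds) of 'house': -ouse = /aʊs/
Rime of 'tree': -ee = /iː/
/aʊs/ and /iː/ are different ending sounds, so the words do not rhyme.

No


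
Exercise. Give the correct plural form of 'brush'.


Apply rule: Add -es (sibilant/fricative ending). 'brush' becomes 'brushes'.

brushes


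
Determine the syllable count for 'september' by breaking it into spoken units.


Break 'september' into syllables: sep-tem-ber -> sep | tem | ber = 3 syllables

3 syllables


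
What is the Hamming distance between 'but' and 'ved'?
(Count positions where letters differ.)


Alignment:
Position 1: 'b' vs 'v' = DIFFER
Position 2: 'u' vs 'e' = DIFFER
Position 3: 't' vs 'd' = DIFFER
Total differences: 3

3
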